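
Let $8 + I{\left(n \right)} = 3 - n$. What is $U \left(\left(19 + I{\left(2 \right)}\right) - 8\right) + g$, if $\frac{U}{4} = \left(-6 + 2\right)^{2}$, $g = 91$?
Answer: $347$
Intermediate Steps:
$U = 64$ ($U = 4 \left(-6 + 2\right)^{2} = 4 \left(-4\right)^{2} = 4 \cdot 16 = 64$)
$I{\left(n \right)} = -5 - n$ ($I{\left(n \right)} = -8 - \left(-3 + n\right) = -5 - n$)
$U \left(\left(19 + I{\left(2 \right)}\right) - 8\right) + g = 64 \left(\left(19 - 7\right) - 8\right) + 91 = 64 \left(12 - 8\right) + 91 = 64 \cdot 4 + 91 = 256 + 91 = 347$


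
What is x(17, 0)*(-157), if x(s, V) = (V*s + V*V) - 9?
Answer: 1413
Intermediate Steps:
x(s, V) = -9 + V² + V*s (x(s, V) = (V*s + V²) - 9 = (V² + V*s) - 9 = -9 + V² + V*s)
x(17, 0)*(-157) = (-9 + 0² + 0*17)*(-157) = (-9 + 0 + 0)*(-157) = -9*(-157) = 1413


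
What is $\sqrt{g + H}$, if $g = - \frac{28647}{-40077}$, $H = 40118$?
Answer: $\frac{\sqrt{795522380561}}{4453} \approx 200.3$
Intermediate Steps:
$g = \frac{3183}{4453}$ ($g = \left(-28647\right) \left(- \frac{1}{40077}\right) = \frac{3183}{4453} \approx 0.7148$)
$\sqrt{g + H} = \sqrt{\frac{3183}{4453} + 40118} = \sqrt{\frac{178648637}{4453}} = \frac{\sqrt{795522380561}}{4453}$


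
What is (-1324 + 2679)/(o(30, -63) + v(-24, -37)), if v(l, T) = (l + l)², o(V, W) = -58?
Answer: 1355/2246 ≈ 0.60329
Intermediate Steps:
v(l, T) = 4*l² (v(l, T) = (2*l)² = 4*l²)
(-1324 + 2679)/(o(30, -63) + v(-24, -37)) = (-1324 + 2679)/(-58 + 4*(-24)²) = 1355/(-58 + 4*576) = 1355/(-58 + 2304) = 1355/2246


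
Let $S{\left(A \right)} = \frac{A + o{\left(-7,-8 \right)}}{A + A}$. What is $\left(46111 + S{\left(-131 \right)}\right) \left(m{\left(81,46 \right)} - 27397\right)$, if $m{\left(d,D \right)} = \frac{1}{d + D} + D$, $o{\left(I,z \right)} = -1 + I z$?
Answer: $- \frac{20982410240504}{16637} \approx -1.2612 \cdot 10^{9}$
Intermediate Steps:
$m{\left(d,D \right)} = D + \frac{1}{D + d}$ ($m{\left(d,D \right)} = \frac{1}{D + d} + D = D + \frac{1}{D + d}$)
$S{\left(A \right)} = \frac{55 + A}{2 A}$ ($S{\left(A \right)} = \frac{A - -55}{A + A} = \frac{A + \left(-1 + 56\right)}{2 A} = \left(A + 55\right) \frac{1}{2 A} = \left(55 + A\right) \frac{1}{2 A} = \frac{55 + A}{2 A}$)
$\left(46111 + S{\left(-131 \right)}\right) \left(m{\left(81,46 \right)} - 27397\right) = \left(46111 + \frac{55 - 131}{2 \left(-131\right)}\right) \left(\frac{1 + 46^{2} + 46 \cdot 81}{46 + 81} - 27397\right) = \left(46111 + \frac{1}{2} \left(- \frac{1}{131}\right) \left(-76\right)\right) \left(\frac{1 + 2116 + 3726}{127} - 27397\right) = \left(46111 + \frac{38}{131}\right) \left(\frac{1}{127} \cdot 5843 - 27397\right) = \frac{6040579 \left(\frac{5843}{127} - 27397\right)}{131} = \frac{6040579}{131} \left(- \frac{3473576}{127}\right) = - \frac{20982410240504}{16637}$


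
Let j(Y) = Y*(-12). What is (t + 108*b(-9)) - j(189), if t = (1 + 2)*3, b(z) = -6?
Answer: 1629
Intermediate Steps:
j(Y) = -12*Y
t = 9 (t = 3*3 = 9)
(t + 108*b(-9)) - j(189) = (9 + 108*(-6)) - (-12)*189 = (9 - 648) - 1*(-2268) = -639 + 2268 = 1629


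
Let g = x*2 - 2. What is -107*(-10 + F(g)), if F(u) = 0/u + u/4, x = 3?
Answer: 963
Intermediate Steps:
g = 4 (g = 3*2 - 2 = 6 - 2 = 4)
F(u) = u/4 (F(u) = 0 + u*(¼) = 0 + u/4 = u/4)
-107*(-10 + F(g)) = -107*(-10 + (¼)*4) = -107*(-10 + 1) = -107*(-9) = 963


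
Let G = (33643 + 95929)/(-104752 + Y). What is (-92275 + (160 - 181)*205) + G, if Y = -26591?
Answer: -12685236512/131343 ≈ -96581.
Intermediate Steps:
G = -129572/131343 (G = (33643 + 95929)/(-104752 - 26591) = 129572/(-131343) = 129572*(-1/131343) = -129572/131343 ≈ -0.98652)
(-92275 + (160 - 181)*205) + G = (-92275 + (160 - 181)*205) - 129572/131343 = (-92275 - 21*205) - 129572/131343 = (-92275 - 4305) - 129572/131343 = -96580 - 129572/131343 = -12685236512/131343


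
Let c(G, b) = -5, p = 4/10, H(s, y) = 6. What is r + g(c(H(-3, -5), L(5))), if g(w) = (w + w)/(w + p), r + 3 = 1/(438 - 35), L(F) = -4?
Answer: -7634/9269 ≈ -0.82361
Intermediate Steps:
p = ⅖ (p = 4*(⅒) = ⅖ ≈ 0.40000)
r = -1208/403 (r = -3 + 1/(438 - 35) = -3 + 1/403 = -1208/403 ≈ -2.9975)
g(w) = 2*w/(⅖ + w) (g(w) = (w + w)/(w + ⅖) = (2*w)/(⅖ + w) = 2*w/(⅖ + w))
r + g(c(H(-3, -5), L(5))) = -1208/403 + 10*(-5)/(2 + 5*(-5)) = -1208/403 + 10*(-5)/(2 - 25) = -1208/403 + 10*(-5)/(-23) = -1208/403 + 10*(-5)*(-1/23) = -1208/403 + 50/23 = -7634/9269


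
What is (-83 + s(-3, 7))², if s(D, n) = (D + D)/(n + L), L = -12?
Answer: 167281/25 ≈ 6691.2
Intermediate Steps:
s(D, n) = 2*D/(-12 + n) (s(D, n) = (D + D)/(n - 12) = (2*D)/(-12 + n) = 2*D/(-12 + n))
(-83 + s(-3, 7))² = (-83 + 2*(-3)/(-12 + 7))² = (-83 + 2*(-3)/(-5))² = (-83 + 2*(-3)*(-⅕))² = (-83 + 6/5)² = (-409/5)² = 167281/25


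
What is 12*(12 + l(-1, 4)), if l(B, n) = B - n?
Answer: 84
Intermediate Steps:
12*(12 + l(-1, 4)) = 12*(12 + (-1 - 1*4)) = 12*(12 + (-1 - 4)) = 12*(12 - 5) = 12*7 = 84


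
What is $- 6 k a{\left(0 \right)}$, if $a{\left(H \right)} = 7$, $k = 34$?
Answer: $-1428$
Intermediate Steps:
$- 6 k a{\left(0 \right)} = \left(-6\right) 34 \cdot 7 = \left(-204\right) 7 = -1428$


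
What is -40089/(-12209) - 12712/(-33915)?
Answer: 216402749/59152605 ≈ 3.6584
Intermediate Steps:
-40089/(-12209) - 12712/(-33915) = -40089*(-1/12209) - 12712*(-1/33915) = 40089/12209 + 1816/4845 = 216402749/59152605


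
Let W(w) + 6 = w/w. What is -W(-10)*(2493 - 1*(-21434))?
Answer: 119635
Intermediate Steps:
W(w) = -5 (W(w) = -6 + w/w = -6 + 1 = -5)
-W(-10)*(2493 - 1*(-21434)) = -(-5)*(2493 - 1*(-21434)) = -(-5)*(2493 + 21434) = -(-5)*23927 = -1*(-119635) = 119635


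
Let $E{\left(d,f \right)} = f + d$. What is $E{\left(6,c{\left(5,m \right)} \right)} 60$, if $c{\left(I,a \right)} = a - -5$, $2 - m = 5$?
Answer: $480$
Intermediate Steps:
$m = -3$ ($m = 2 - 5 = -3$)
$c{\left(I,a \right)} = 5 + a$ ($c{\left(I,a \right)} = a + 5 = 5 + a$)
$E{\left(d,f \right)} = d + f$
$E{\left(6,c{\left(5,m \right)} \right)} 60 = \left(6 + \left(5 - 3\right)\right) 60 = \left(6 + 2\right) 60 = 8 \cdot 60 = 480$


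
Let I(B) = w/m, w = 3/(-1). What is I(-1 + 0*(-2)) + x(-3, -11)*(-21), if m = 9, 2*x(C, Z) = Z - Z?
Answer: -⅓ ≈ -0.33333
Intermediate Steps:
x(C, Z) = 0 (x(C, Z) = (Z - Z)/2 = (½)*0 = 0)
w = -3 (w = 3*(-1) = -3)
I(B) = -⅓ (I(B) = -3/9 = -3*⅑ = -⅓)
I(-1 + 0*(-2)) + x(-3, -11)*(-21) = -⅓ + 0*(-21) = -⅓ + 0 = -⅓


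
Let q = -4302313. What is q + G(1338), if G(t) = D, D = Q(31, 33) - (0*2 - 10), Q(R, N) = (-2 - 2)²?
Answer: -4302287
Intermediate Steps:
Q(R, N) = 16 (Q(R, N) = (-4)² = 16)
D = 26 (D = 16 - (0*2 - 10) = 16 - (0 - 10) = 16 - 1*(-10) = 16 + 10 = 26)
G(t) = 26
q + G(1338) = -4302313 + 26 = -4302287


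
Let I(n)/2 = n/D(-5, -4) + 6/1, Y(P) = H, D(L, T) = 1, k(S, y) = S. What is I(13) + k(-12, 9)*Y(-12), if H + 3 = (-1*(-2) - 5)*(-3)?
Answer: -34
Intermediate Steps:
H = 6 (H = -3 + (-1*(-2) - 5)*(-3) = -3 + (2 - 5)*(-3) = -3 - 3*(-3) = -3 + 9 = 6)
Y(P) = 6
I(n) = 12 + 2*n (I(n) = 2*(n/1 + 6/1) = 2*(n*1 + 6*1) = 2*(n + 6) = 2*(6 + n) = 12 + 2*n)
I(13) + k(-12, 9)*Y(-12) = (12 + 2*13) - 12*6 = (12 + 26) - 72 = 38 - 72 = -34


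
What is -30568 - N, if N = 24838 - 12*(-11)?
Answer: -55538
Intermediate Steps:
N = 24970 (N = 24838 + 132 = 24970)
-30568 - N = -30568 - 1*24970 = -30568 - 24970 = -55538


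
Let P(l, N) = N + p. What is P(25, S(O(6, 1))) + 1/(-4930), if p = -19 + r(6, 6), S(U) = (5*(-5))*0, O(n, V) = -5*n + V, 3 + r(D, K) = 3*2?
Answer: -78881/4930 ≈ -16.000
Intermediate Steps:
r(D, K) = 3 (r(D, K) = -3 + 3*2 = -3 + 6 = 3)
O(n, V) = V - 5*n
S(U) = 0 (S(U) = -25*0 = 0)
p = -16 (p = -19 + 3 = -16)
P(l, N) = -16 + N (P(l, N) = N - 16 = -16 + N)
P(25, S(O(6, 1))) + 1/(-4930) = (-16 + 0) + 1/(-4930) = -16 - 1/4930 = -78881/4930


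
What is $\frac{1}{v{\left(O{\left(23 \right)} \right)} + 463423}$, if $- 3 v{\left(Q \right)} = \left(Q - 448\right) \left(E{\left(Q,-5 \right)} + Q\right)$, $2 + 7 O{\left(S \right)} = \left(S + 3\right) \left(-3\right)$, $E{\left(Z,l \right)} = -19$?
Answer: $\frac{49}{22479391} \approx 2.1798 \cdot 10^{-6}$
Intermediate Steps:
$O{\left(S \right)} = - \frac{11}{7} - \frac{3 S}{7}$ ($O{\left(S \right)} = - \frac{2}{7} + \frac{\left(S + 3\right) \left(-3\right)}{7} = - \frac{2}{7} + \frac{\left(3 + S\right) \left(-3\right)}{7} = - \frac{2}{7} + \frac{-9 - 3 S}{7} = - \frac{2}{7} - \left(\frac{9}{7} + \frac{3 S}{7}\right) = - \frac{11}{7} - \frac{3 S}{7}$)
$v{\left(Q \right)} = - \frac{\left(-448 + Q\right) \left(-19 + Q\right)}{3}$ ($v{\left(Q \right)} = - \frac{\left(Q - 448\right) \left(-19 + Q\right)}{3} = - \frac{\left(-448 + Q\right) \left(-19 + Q\right)}{3}$)
$\frac{1}{v{\left(O{\left(23 \right)} \right)} + 463423} = \frac{1}{\left(- \frac{8512}{3} - \frac{\left(- \frac{11}{7} - \frac{69}{7}\right)^{2}}{3} + \frac{467 \left(- \frac{11}{7} - \frac{69}{7}\right)}{3}\right) + 463423} = \frac{1}{\left(- \frac{8512}{3} - \frac{\left(- \frac{80}{7}\right)^{2}}{3} + \frac{467}{3} \left(- \frac{80}{7}\right)\right) + 463423} = \frac{1}{\left(- \frac{8512}{3} - \frac{6400}{147} - \frac{37360}{21}\right) + 463423} = \frac{1}{- \frac{228336}{49} + 463423} = \frac{1}{\frac{22479391}{49}} = \frac{49}{22479391}$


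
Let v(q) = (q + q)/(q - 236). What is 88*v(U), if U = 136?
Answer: -5984/25 ≈ -239.36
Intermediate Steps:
v(q) = 2*q/(-236 + q) (v(q) = (2*q)/(-236 + q) = 2*q/(-236 + q))
88*v(U) = 88*(2*136/(-236 + 136)) = 88*(2*136/(-100)) = 88*(2*136*(-1/100)) = 88*(-68/25) = -5984/25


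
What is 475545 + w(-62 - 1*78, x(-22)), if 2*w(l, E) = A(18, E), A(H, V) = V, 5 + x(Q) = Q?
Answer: 951063/2 ≈ 4.7553e+5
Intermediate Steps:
x(Q) = -5 + Q
w(l, E) = E/2
475545 + w(-62 - 1*78, x(-22)) = 475545 + (-5 - 22)/2 = 475545 + (½)*(-27) = 475545 - 27/2 = 951063/2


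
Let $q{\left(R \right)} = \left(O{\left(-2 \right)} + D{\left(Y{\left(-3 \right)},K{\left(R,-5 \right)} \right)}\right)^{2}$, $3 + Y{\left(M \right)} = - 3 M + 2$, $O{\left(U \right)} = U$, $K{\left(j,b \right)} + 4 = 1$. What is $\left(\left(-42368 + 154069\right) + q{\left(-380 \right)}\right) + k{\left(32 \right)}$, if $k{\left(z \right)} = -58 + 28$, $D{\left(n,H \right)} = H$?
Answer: $111696$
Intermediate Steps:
$K{\left(j,b \right)} = -3$ ($K{\left(j,b \right)} = -4 + 1 = -3$)
$Y{\left(M \right)} = -1 - 3 M$ ($Y{\left(M \right)} = -3 - \left(-2 + 3 M\right) = -1 - 3 M$)
$k{\left(z \right)} = -30$
$q{\left(R \right)} = 25$ ($q{\left(R \right)} = \left(-2 - 3\right)^{2} = \left(-5\right)^{2} = 25$)
$\left(\left(-42368 + 154069\right) + q{\left(-380 \right)}\right) + k{\left(32 \right)} = \left(\left(-42368 + 154069\right) + 25\right) - 30 = \left(111701 + 25\right) - 30 = 111726 - 30 = 111696$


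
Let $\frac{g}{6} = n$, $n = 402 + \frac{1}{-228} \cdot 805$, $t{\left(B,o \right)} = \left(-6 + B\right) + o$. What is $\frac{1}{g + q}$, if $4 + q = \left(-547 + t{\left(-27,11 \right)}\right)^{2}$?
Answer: $\frac{38}{12393617} \approx 3.0661 \cdot 10^{-6}$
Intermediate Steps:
$t{\left(B,o \right)} = -6 + B + o$
$n = \frac{90851}{228}$ ($n = 402 - \frac{805}{228} = \frac{90851}{228} \approx 398.47$)
$q = 323757$ ($q = -4 + \left(-547 - 22\right)^{2} = -4 + \left(-569\right)^{2} = -4 + 323761 = 323757$)
$g = \frac{90851}{38}$ ($g = 6 \cdot \frac{90851}{228} = \frac{90851}{38} \approx 2390.8$)
$\frac{1}{g + q} = \frac{1}{\frac{90851}{38} + 323757} = \frac{1}{\frac{12393617}{38}} = \frac{38}{12393617}$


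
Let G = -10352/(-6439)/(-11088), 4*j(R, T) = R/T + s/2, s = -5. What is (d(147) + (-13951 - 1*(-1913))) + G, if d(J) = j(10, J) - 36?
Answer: -3017259977125/249884712 ≈ -12075.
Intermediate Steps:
j(R, T) = -5/8 + R/(4*T) (j(R, T) = (R/T - 5/2)/4 = (-5/2 + R/T)/4 = -5/8 + R/(4*T))
d(J) = -293/8 + 5/(2*J) (d(J) = (-5/8 + (1/4)*10/J) - 36 = (-5/8 + 5/(2*J)) - 36 = -293/8 + 5/(2*J))
G = -647/4462227 (G = -10352*(-1/6439)*(-1/11088) = (10352/6439)*(-1/11088) = -647/4462227 ≈ -0.00014499)
(d(147) + (-13951 - 1*(-1913))) + G = ((1/8)*(20 - 293*147)/147 + (-13951 - 1*(-1913))) - 647/4462227 = ((1/8)*(1/147)*(20 - 43071) + (-13951 + 1913)) - 647/4462227 = ((1/8)*(1/147)*(-43051) - 12038) - 647/4462227 = (-43051/1176 - 12038) - 647/4462227 = -14199739/1176 - 647/4462227 = -3017259977125/249884712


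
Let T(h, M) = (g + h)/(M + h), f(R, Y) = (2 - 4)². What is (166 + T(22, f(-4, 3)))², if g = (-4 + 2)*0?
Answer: 4704561/169 ≈ 27838.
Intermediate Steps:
f(R, Y) = 4 (f(R, Y) = (-2)² = 4)
g = 0 (g = -2*0 = 0)
T(h, M) = h/(M + h) (T(h, M) = (0 + h)/(M + h) = h/(M + h))
(166 + T(22, f(-4, 3)))² = (166 + 22/(4 + 22))² = (166 + 22/26)² = (166 + 22*(1/26))² = (166 + 11/13)² = (2169/13)² = 4704561/169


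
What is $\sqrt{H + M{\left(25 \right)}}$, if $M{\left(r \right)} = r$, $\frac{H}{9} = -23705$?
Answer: $2 i \sqrt{53330} \approx 461.87 i$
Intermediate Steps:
$H = -213345$ ($H = 9 \left(-23705\right) = -213345$)
$\sqrt{H + M{\left(25 \right)}} = \sqrt{-213345 + 25} = \sqrt{-213320} = 2 i \sqrt{53330}$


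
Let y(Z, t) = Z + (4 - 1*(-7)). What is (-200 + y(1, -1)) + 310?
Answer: 122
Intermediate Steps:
y(Z, t) = 11 + Z (y(Z, t) = Z + (4 + 7) = Z + 11 = 11 + Z)
(-200 + y(1, -1)) + 310 = (-200 + (11 + 1)) + 310 = (-200 + 12) + 310 = -188 + 310 = 122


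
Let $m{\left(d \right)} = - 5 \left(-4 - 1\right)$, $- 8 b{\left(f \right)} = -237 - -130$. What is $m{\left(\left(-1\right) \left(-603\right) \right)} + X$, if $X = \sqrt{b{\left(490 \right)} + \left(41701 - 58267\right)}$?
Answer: $25 + \frac{i \sqrt{264842}}{4} \approx 25.0 + 128.66 i$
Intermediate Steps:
$b{\left(f \right)} = \frac{107}{8}$ ($b{\left(f \right)} = - \frac{-237 - -130}{8} = - \frac{-237 + 130}{8} = \left(- \frac{1}{8}\right) \left(-107\right) = \frac{107}{8}$)
$m{\left(d \right)} = 25$ ($m{\left(d \right)} = \left(-5\right) \left(-5\right) = 25$)
$X = \frac{i \sqrt{264842}}{4}$ ($X = \sqrt{\frac{107}{8} + \left(41701 - 58267\right)} = \sqrt{\frac{107}{8} - 16566} = \sqrt{- \frac{132421}{8}} = \frac{i \sqrt{264842}}{4} \approx 128.66 i$)
$m{\left(\left(-1\right) \left(-603\right) \right)} + X = 25 + \frac{i \sqrt{264842}}{4}$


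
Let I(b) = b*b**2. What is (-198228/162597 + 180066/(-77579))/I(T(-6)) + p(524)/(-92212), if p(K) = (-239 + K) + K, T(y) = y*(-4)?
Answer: -6049552473181549/669987392763200256 ≈ -0.0090294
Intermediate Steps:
T(y) = -4*y
I(b) = b**3
p(K) = -239 + 2*K
(-198228/162597 + 180066/(-77579))/I(T(-6)) + p(524)/(-92212) = (-198228/162597 + 180066/(-77579))/((-4*(-6))**3) + (-239 + 2*524)/(-92212) = (-198228*1/162597 + 180066*(-1/77579))/(24**3) + (-239 + 1048)*(-1/92212) = (-66076/54199 - 180066/77579)/13824 + 809*(-1/92212) = -14885507138/4204704221*1/13824 - 809/92212 = -7442753569/29062915575552 - 809/92212 = -6049552473181549/669987392763200256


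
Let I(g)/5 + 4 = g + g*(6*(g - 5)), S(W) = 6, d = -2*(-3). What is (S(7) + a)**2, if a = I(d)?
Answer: 38416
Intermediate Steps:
d = 6
I(g) = -20 + 5*g + 5*g*(-30 + 6*g) (I(g) = -20 + 5*(g + g*(6*(g - 5))) = -20 + 5*(g + g*(6*(-5 + g))) = -20 + 5*(g + g*(-30 + 6*g)) = -20 + (5*g + 5*g*(-30 + 6*g)) = -20 + 5*g + 5*g*(-30 + 6*g))
a = 190 (a = -20 - 145*6 + 30*6**2 = -20 - 870 + 30*36 = -20 - 870 + 1080 = 190)
(S(7) + a)**2 = (6 + 190)**2 = 196**2 = 38416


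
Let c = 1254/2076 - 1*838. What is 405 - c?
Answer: 429869/346 ≈ 1242.4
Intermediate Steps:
c = -289739/346 (c = 1254*(1/2076) - 838 = 209/346 - 838 = -289739/346 ≈ -837.40)
405 - c = 405 - 1*(-289739/346) = 405 + 289739/346 = 429869/346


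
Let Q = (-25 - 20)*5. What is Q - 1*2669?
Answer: -2894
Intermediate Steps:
Q = -225 (Q = -45*5 = -225)
Q - 1*2669 = -225 - 1*2669 = -225 - 2669 = -2894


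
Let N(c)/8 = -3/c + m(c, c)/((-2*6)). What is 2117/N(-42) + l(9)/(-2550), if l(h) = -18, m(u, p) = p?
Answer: 251947/3400 ≈ 74.102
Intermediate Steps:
N(c) = -24/c - 2*c/3 (N(c) = 8*(-3/c + c/((-2*6))) = 8*(-3/c + c/(-12)) = 8*(-3/c + c*(-1/12)) = 8*(-3/c - c/12) = -24/c - 2*c/3)
2117/N(-42) + l(9)/(-2550) = 2117/(-24/(-42) - ⅔*(-42)) - 18/(-2550) = 2117/(-24*(-1/42) + 28) - 18*(-1/2550) = 2117/(4/7 + 28) + 3/425 = 2117/(200/7) + 3/425 = 2117*(7/200) + 3/425 = 14819/200 + 3/425 = 251947/3400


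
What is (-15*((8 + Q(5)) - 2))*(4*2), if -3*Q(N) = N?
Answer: -520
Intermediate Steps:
Q(N) = -N/3
(-15*((8 + Q(5)) - 2))*(4*2) = (-15*((8 - ⅓*5) - 2))*(4*2) = -15*((8 - 5/3) - 2)*8 = -15*(19/3 - 2)*8 = -15*13/3*8 = -65*8 = -520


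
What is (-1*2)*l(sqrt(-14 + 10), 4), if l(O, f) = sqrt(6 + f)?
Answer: -2*sqrt(10) ≈ -6.3246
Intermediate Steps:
(-1*2)*l(sqrt(-14 + 10), 4) = (-1*2)*sqrt(6 + 4) = -2*sqrt(10)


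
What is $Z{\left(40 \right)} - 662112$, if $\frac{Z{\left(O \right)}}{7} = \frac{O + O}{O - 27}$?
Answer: $- \frac{8606896}{13} \approx -6.6207 \cdot 10^{5}$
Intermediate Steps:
$Z{\left(O \right)} = \frac{14 O}{-27 + O}$ ($Z{\left(O \right)} = 7 \frac{O + O}{O - 27} = 7 \frac{2 O}{-27 + O} = \frac{14 O}{-27 + O}$)
$Z{\left(40 \right)} - 662112 = 14 \cdot 40 \frac{1}{-27 + 40} - 662112 = 14 \cdot 40 \cdot \frac{1}{13} - 662112 = \frac{560}{13} - 662112 = - \frac{8606896}{13}$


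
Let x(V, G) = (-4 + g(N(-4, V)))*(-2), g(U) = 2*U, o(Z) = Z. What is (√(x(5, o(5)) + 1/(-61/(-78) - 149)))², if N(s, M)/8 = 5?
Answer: -1757350/11561 ≈ -152.01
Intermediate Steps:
N(s, M) = 40 (N(s, M) = 8*5 = 40)
x(V, G) = -152 (x(V, G) = (-4 + 2*40)*(-2) = (-4 + 80)*(-2) = 76*(-2) = -152)
(√(x(5, o(5)) + 1/(-61/(-78) - 149)))² = (√(-152 + 1/(-61/(-78) - 149)))² = (√(-152 + 1/(-61*(-1/78) - 149)))² = (√(-152 + 1/(61/78 - 149)))² = (√(-152 + 1/(-11561/78)))² = (√(-152 - 78/11561))² = (√(-1757350/11561))² = (5*I*√812668934/11561)² = -1757350/11561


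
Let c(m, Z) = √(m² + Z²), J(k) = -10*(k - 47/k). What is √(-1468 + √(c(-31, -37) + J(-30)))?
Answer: √(-13212 + 3*√3*√(853 + 3*√2330))/3 ≈ 38.076*I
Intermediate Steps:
J(k) = -10*k + 470/k
c(m, Z) = √(Z² + m²)
√(-1468 + √(c(-31, -37) + J(-30))) = √(-1468 + √(√((-37)² + (-31)²) + (-10*(-30) + 470/(-30)))) = √(-1468 + √(√(1369 + 961) + (300 + 470*(-1/30)))) = √(-1468 + √(√2330 + (300 - 47/3))) = √(-1468 + √(√2330 + 853/3)) = √(-1468 + √(853/3 + √2330))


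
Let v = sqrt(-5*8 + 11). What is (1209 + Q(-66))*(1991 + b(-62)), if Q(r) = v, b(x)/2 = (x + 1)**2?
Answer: 11404497 + 9433*I*sqrt(29) ≈ 1.1404e+7 + 50798.0*I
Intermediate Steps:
b(x) = 2*(1 + x)**2 (b(x) = 2*(x + 1)**2 = 2*(1 + x)**2)
v = I*sqrt(29) (v = sqrt(-40 + 11) = sqrt(-29) = I*sqrt(29) ≈ 5.3852*I)
Q(r) = I*sqrt(29)
(1209 + Q(-66))*(1991 + b(-62)) = (1209 + I*sqrt(29))*(1991 + 2*(1 - 62)**2) = (1209 + I*sqrt(29))*(1991 + 2*(-61)**2) = (1209 + I*sqrt(29))*(1991 + 2*3721) = (1209 + I*sqrt(29))*(1991 + 7442) = (1209 + I*sqrt(29))*9433 = 11404497 + 9433*I*sqrt(29)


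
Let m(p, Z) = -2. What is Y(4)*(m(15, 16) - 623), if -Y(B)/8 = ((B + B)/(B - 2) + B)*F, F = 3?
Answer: 120000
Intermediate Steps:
Y(B) = -24*B - 48*B/(-2 + B) (Y(B) = -8*((B + B)/(B - 2) + B)*3 = -8*((2*B)/(-2 + B) + B)*3 = -8*(2*B/(-2 + B) + B)*3 = -8*(B + 2*B/(-2 + B))*3 = -8*(3*B + 6*B/(-2 + B)) = -24*B - 48*B/(-2 + B))
Y(4)*(m(15, 16) - 623) = (-24*4²/(-2 + 4))*(-2 - 623) = -24*16/2*(-625) = -24*16*½*(-625) = -192*(-625) = 120000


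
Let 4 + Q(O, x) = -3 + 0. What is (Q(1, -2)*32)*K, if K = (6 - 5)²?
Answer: -224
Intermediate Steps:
Q(O, x) = -7 (Q(O, x) = -4 + (-3 + 0) = -4 - 3 = -7)
K = 1 (K = 1² = 1)
(Q(1, -2)*32)*K = -7*32*1 = -224*1 = -224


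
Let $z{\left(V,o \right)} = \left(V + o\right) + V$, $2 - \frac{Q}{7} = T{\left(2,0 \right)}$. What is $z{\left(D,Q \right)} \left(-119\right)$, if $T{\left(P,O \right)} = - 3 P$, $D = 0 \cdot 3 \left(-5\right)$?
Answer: $-6664$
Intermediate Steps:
$D = 0$ ($D = 0 \left(-5\right) = 0$)
$Q = 56$ ($Q = 14 - 7 \left(\left(-3\right) 2\right) = 14 - -42 = 14 + 42 = 56$)
$z{\left(V,o \right)} = o + 2 V$
$z{\left(D,Q \right)} \left(-119\right) = \left(56 + 2 \cdot 0\right) \left(-119\right) = \left(56 + 0\right) \left(-119\right) = 56 \left(-119\right) = -6664$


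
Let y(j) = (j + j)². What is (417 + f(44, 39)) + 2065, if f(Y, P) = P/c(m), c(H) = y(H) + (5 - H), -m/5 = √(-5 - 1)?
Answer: 175807829/70835 - 39*I*√6/70835 ≈ 2481.9 - 0.0013486*I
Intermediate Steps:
y(j) = 4*j² (y(j) = (2*j)² = 4*j²)
m = -5*I*√6 (m = -5*√(-5 - 1) = -5*I*√6 ≈ -12.247*I)
c(H) = 5 - H + 4*H² (c(H) = 4*H² + (5 - H) = 5 - H + 4*H²)
f(Y, P) = P/(-595 + 5*I*√6) (f(Y, P) = P/(5 - (-5)*I*√6 + 4*(-5*I*√6)²) = P/(5 + 5*I*√6 + 4*(-150)) = P/(5 + 5*I*√6 - 600) = P/(-595 + 5*I*√6))
(417 + f(44, 39)) + 2065 = (417 + (-119/70835*39 - 1/70835*I*39*√6)) + 2065 = (417 + (-4641/70835 - 39*I*√6/70835)) + 2065 = (29533554/70835 - 39*I*√6/70835) + 2065 = 175807829/70835 - 39*I*√6/70835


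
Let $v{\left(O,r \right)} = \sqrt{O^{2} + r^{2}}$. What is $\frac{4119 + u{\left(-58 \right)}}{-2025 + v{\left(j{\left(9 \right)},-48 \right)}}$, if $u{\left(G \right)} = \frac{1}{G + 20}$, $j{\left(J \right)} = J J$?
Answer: $- \frac{7043445}{3455264} - \frac{156521 \sqrt{985}}{51828960} \approx -2.1332$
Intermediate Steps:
$j{\left(J \right)} = J^{2}$
$u{\left(G \right)} = \frac{1}{20 + G}$
$\frac{4119 + u{\left(-58 \right)}}{-2025 + v{\left(j{\left(9 \right)},-48 \right)}} = \frac{4119 + \frac{1}{20 - 58}}{-2025 + \sqrt{\left(9^{2}\right)^{2} + \left(-48\right)^{2}}} = \frac{4119 + \frac{1}{-38}}{-2025 + \sqrt{81^{2} + 2304}} = \frac{4119 - \frac{1}{38}}{-2025 + \sqrt{6561 + 2304}} = \frac{156521}{38 \left(-2025 + \sqrt{8865}\right)} = \frac{156521}{38 \left(-2025 + 3 \sqrt{985}\right)}$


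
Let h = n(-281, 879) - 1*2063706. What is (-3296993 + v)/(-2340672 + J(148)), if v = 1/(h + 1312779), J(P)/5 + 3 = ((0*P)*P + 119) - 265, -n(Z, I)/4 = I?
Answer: 2487393289900/1766465665731 ≈ 1.4081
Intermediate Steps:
n(Z, I) = -4*I
h = -2067222 (h = -4*879 - 1*2063706 = -3516 - 2063706 = -2067222)
J(P) = -745 (J(P) = -15 + 5*(((0*P)*P + 119) - 265) = -15 + 5*((0*P + 119) - 265) = -15 + 5*((0 + 119) - 265) = -15 + 5*(119 - 265) = -15 + 5*(-146) = -15 - 730 = -745)
v = -1/754443 (v = 1/(-2067222 + 1312779) = 1/(-754443) = -1/754443 ≈ -1.3255e-6)
(-3296993 + v)/(-2340672 + J(148)) = (-3296993 - 1/754443)/(-2340672 - 745) = -2487393289900/754443/(-2341417) = -2487393289900/754443*(-1/2341417) = 2487393289900/1766465665731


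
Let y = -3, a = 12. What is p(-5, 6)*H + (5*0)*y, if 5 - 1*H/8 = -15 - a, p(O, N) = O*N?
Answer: -7680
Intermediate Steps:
p(O, N) = N*O
H = 256 (H = 40 - 8*(-15 - 1*12) = 40 - 8*(-15 - 12) = 40 - 8*(-27) = 40 + 216 = 256)
p(-5, 6)*H + (5*0)*y = (6*(-5))*256 + (5*0)*(-3) = -30*256 + 0*(-3) = -7680 + 0 = -7680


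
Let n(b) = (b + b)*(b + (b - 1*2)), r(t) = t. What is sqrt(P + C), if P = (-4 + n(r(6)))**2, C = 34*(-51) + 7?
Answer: sqrt(11729) ≈ 108.30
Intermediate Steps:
n(b) = 2*b*(-2 + 2*b) (n(b) = (2*b)*(b + (b - 2)) = (2*b)*(b + (-2 + b)) = (2*b)*(-2 + 2*b) = 2*b*(-2 + 2*b))
C = -1727 (C = -1734 + 7 = -1727)
P = 13456 (P = (-4 + 4*6*(-1 + 6))**2 = (-4 + 4*6*5)**2 = (-4 + 120)**2 = 116**2 = 13456)
sqrt(P + C) = sqrt(13456 - 1727) = sqrt(11729)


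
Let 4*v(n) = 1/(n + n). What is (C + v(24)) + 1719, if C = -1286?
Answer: 83137/192 ≈ 433.01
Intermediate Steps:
v(n) = 1/(8*n) (v(n) = 1/(4*(n + n)) = 1/(4*((2*n))) = (1/(2*n))/4 = 1/(8*n))
(C + v(24)) + 1719 = (-1286 + (⅛)/24) + 1719 = (-1286 + (⅛)*(1/24)) + 1719 = (-1286 + 1/192) + 1719 = -246911/192 + 1719 = 83137/192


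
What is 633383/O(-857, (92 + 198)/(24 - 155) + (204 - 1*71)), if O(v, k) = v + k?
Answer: -82973173/95134 ≈ -872.17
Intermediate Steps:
O(v, k) = k + v
633383/O(-857, (92 + 198)/(24 - 155) + (204 - 1*71)) = 633383/(((92 + 198)/(24 - 155) + (204 - 1*71)) - 857) = 633383/((290/(-131) + (204 - 71)) - 857) = 633383/((290*(-1/131) + 133) - 857) = 633383/((-290/131 + 133) - 857) = 633383/(17133/131 - 857) = 633383/(-95134/131) = 633383*(-131/95134) = -82973173/95134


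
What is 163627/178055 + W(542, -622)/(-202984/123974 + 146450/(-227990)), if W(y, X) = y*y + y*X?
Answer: 10911409286740329721/573642593058765 ≈ 19021.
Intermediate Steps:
W(y, X) = y**2 + X*y
163627/178055 + W(542, -622)/(-202984/123974 + 146450/(-227990)) = 163627/178055 + (542*(-622 + 542))/(-202984/123974 + 146450/(-227990)) = 163627*(1/178055) + (542*(-80))/(-202984*1/123974 + 146450*(-1/227990)) = 163627/178055 - 43360/(-101492/61987 - 14645/22799) = 163627/178055 - 43360/(-3221715723/1413241613) = 163627/178055 - 43360*(-1413241613/3221715723) = 163627/178055 + 61278156339680/3221715723 = 10911409286740329721/573642593058765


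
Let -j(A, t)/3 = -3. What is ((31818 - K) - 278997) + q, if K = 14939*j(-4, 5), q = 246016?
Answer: -135614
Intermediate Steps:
j(A, t) = 9 (j(A, t) = -3*(-3) = 9)
K = 134451 (K = 14939*9 = 134451)
((31818 - K) - 278997) + q = ((31818 - 1*134451) - 278997) + 246016 = ((31818 - 134451) - 278997) + 246016 = (-102633 - 278997) + 246016 = -381630 + 246016 = -135614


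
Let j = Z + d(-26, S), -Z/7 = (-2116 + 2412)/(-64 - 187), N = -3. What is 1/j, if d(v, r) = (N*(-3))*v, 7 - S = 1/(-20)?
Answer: -251/56662 ≈ -0.0044298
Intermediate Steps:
S = 141/20 (S = 7 - 1/(-20) = 7 - 1*(-1/20) = 7 + 1/20 = 141/20 ≈ 7.0500)
Z = 2072/251 (Z = -7*(-2116 + 2412)/(-64 - 187) = -2072/(-251) = -2072*(-1)/251 = -7*(-296/251) = 2072/251 ≈ 8.2550)
d(v, r) = 9*v (d(v, r) = (-3*(-3))*v = 9*v)
j = -56662/251 (j = 2072/251 + 9*(-26) = 2072/251 - 234 = -56662/251 ≈ -225.75)
1/j = 1/(-56662/251) = -251/56662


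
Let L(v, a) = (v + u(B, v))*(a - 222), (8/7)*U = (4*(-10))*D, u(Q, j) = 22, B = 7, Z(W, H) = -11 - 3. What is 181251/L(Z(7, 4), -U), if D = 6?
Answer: -60417/32 ≈ -1888.0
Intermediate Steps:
Z(W, H) = -14
U = -210 (U = 7*((4*(-10))*6)/8 = 7*(-40*6)/8 = (7/8)*(-240) = -210)
L(v, a) = (-222 + a)*(22 + v) (L(v, a) = (v + 22)*(a - 222) = (22 + v)*(-222 + a) = (-222 + a)*(22 + v))
181251/L(Z(7, 4), -U) = 181251/(-4884 - 222*(-14) + 22*(-1*(-210)) - 1*(-210)*(-14)) = 181251/(-4884 + 3108 + 22*210 + 210*(-14)) = 181251/(-4884 + 3108 + 4620 - 2940) = 181251/(-96) = 181251*(-1/96) = -60417/32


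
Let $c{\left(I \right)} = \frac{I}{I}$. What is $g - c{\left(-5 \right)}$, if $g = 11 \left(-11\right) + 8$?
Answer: $-114$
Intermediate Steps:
$c{\left(I \right)} = 1$
$g = -113$ ($g = -121 + 8 = -113$)
$g - c{\left(-5 \right)} = -113 - 1 = -114$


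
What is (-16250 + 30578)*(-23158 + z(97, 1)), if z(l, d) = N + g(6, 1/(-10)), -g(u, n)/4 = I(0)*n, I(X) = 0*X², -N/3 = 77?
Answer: -335117592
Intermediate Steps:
N = -231 (N = -3*77 = -231)
I(X) = 0
g(u, n) = 0 (g(u, n) = -0*n = -4*0 = 0)
z(l, d) = -231 (z(l, d) = -231 + 0 = -231)
(-16250 + 30578)*(-23158 + z(97, 1)) = (-16250 + 30578)*(-23158 - 231) = 14328*(-23389) = -335117592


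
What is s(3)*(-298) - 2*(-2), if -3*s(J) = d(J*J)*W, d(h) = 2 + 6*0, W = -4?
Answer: -2372/3 ≈ -790.67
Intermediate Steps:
d(h) = 2 (d(h) = 2 + 0 = 2)
s(J) = 8/3 (s(J) = -2*(-4)/3 = -⅓*(-8) = 8/3)
s(3)*(-298) - 2*(-2) = (8/3)*(-298) - 2*(-2) = -2384/3 + 4 = -2372/3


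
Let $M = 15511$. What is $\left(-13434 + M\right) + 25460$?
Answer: $27537$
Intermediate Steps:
$\left(-13434 + M\right) + 25460 = \left(-13434 + 15511\right) + 25460 = 2077 + 25460 = 27537$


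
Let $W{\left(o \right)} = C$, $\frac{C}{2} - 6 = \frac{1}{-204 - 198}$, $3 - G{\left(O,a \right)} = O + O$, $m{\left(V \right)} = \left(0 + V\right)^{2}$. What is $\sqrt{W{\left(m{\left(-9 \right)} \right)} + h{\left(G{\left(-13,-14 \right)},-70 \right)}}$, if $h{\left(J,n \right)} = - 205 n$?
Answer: $\frac{\sqrt{580238961}}{201} \approx 119.84$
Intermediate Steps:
$m{\left(V \right)} = V^{2}$
$G{\left(O,a \right)} = 3 - 2 O$ ($G{\left(O,a \right)} = 3 - \left(O + O\right) = 3 - 2 O$)
$C = \frac{2411}{201}$ ($C = 12 + \frac{2}{-204 - 198} = 12 + \frac{2}{-402} = 12 + 2 \left(- \frac{1}{402}\right) = 12 - \frac{1}{201} = \frac{2411}{201} \approx 11.995$)
$W{\left(o \right)} = \frac{2411}{201}$
$\sqrt{W{\left(m{\left(-9 \right)} \right)} + h{\left(G{\left(-13,-14 \right)},-70 \right)}} = \sqrt{\frac{2411}{201} - -14350} = \sqrt{\frac{2411}{201} + 14350} = \sqrt{\frac{2886761}{201}} = \frac{\sqrt{580238961}}{201}$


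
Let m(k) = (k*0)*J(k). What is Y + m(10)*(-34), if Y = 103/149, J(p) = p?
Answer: 103/149 ≈ 0.69127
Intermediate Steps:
Y = 103/149 (Y = 103*(1/149) = 103/149 ≈ 0.69127)
m(k) = 0 (m(k) = (k*0)*k = 0*k = 0)
Y + m(10)*(-34) = 103/149 + 0*(-34) = 103/149 + 0 = 103/149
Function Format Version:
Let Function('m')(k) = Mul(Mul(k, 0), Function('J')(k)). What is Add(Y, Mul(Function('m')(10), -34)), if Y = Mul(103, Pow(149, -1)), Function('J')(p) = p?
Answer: Rational(103, 149) ≈ 0.69127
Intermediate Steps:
Y = Rational(103, 149) (Y = Mul(103, Rational(1, 149)) = Rational(103, 149) ≈ 0.69127)
Function('m')(k) = 0 (Function('m')(k) = Mul(Mul(k, 0), k) = Mul(0, k) = 0)
Add(Y, Mul(Function('m')(10), -34)) = Add(Rational(103, 149), Mul(0, -34)) = Add(Rational(103, 149), 0) = Rational(103, 149)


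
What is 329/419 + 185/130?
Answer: 24057/10894 ≈ 2.2083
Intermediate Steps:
329/419 + 185/130 = 329*(1/419) + 185*(1/130) = 329/419 + 37/26 = 24057/10894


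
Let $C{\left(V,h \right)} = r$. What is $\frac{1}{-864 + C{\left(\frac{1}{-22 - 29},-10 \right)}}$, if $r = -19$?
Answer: $- \frac{1}{883} \approx -0.0011325$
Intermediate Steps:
$C{\left(V,h \right)} = -19$
$\frac{1}{-864 + C{\left(\frac{1}{-22 - 29},-10 \right)}} = \frac{1}{-864 - 19} = \frac{1}{-883} = - \frac{1}{883}$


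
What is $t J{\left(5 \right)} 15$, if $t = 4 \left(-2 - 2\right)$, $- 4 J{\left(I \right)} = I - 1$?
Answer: $240$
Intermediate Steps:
$J{\left(I \right)} = \frac{1}{4} - \frac{I}{4}$ ($J{\left(I \right)} = - \frac{I - 1}{4} = - \frac{-1 + I}{4} = \frac{1}{4} - \frac{I}{4}$)
$t = -16$ ($t = 4 \left(-4\right) = -16$)
$t J{\left(5 \right)} 15 = - 16 \left(\frac{1}{4} - \frac{5}{4}\right) 15 = \left(-16\right) \left(-1\right) 15 = 16 \cdot 15 = 240$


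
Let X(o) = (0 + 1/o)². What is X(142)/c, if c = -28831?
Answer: -1/581348284 ≈ -1.7201e-9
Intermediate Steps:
X(o) = o⁻² (X(o) = (1/o)² = o⁻²)
X(142)/c = 1/(142²*(-28831)) = (1/20164)*(-1/28831) = -1/581348284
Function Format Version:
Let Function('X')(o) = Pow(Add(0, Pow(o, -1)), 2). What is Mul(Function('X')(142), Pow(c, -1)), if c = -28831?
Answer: Rational(-1, 581348284) ≈ -1.7201e-9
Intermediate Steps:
Function('X')(o) = Pow(o, -2) (Function('X')(o) = Pow(Pow(o, -1), 2) = Pow(o, -2))
Mul(Function('X')(142), Pow(c, -1)) = Mul(Pow(142, -2), Pow(-28831, -1)) = Mul(Rational(1, 20164), Rational(-1, 28831)) = Rational(-1, 581348284)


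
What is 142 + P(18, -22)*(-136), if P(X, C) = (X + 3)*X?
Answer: -51266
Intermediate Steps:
P(X, C) = X*(3 + X) (P(X, C) = (3 + X)*X = X*(3 + X))
142 + P(18, -22)*(-136) = 142 + (18*(3 + 18))*(-136) = 142 + (18*21)*(-136) = 142 + 378*(-136) = 142 - 51408 = -51266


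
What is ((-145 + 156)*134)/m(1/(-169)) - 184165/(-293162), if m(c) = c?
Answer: -73028229007/293162 ≈ -2.4911e+5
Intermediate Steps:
((-145 + 156)*134)/m(1/(-169)) - 184165/(-293162) = ((-145 + 156)*134)/(1/(-169)) - 184165/(-293162) = (11*134)/(-1/169) - 184165*(-1/293162) = 1474*(-169) + 184165/293162 = -249106 + 184165/293162 = -73028229007/293162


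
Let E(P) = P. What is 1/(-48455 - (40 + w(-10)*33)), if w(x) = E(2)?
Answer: -1/48561 ≈ -2.0593e-5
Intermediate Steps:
w(x) = 2
1/(-48455 - (40 + w(-10)*33)) = 1/(-48455 - (40 + 2*33)) = 1/(-48455 - (40 + 66)) = 1/(-48455 - 1*106) = 1/(-48455 - 106) = 1/(-48561) = -1/48561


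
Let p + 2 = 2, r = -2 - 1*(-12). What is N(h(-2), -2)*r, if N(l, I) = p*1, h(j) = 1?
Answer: 0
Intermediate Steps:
r = 10 (r = -2 + 12 = 10)
p = 0 (p = -2 + 2 = 0)
N(l, I) = 0 (N(l, I) = 0*1 = 0)
N(h(-2), -2)*r = 0*10 = 0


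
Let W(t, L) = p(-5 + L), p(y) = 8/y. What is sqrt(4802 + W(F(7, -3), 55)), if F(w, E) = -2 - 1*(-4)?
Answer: sqrt(120054)/5 ≈ 69.298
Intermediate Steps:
F(w, E) = 2 (F(w, E) = -2 + 4 = 2)
W(t, L) = 8/(-5 + L)
sqrt(4802 + W(F(7, -3), 55)) = sqrt(4802 + 8/(-5 + 55)) = sqrt(4802 + 8/50) = sqrt(4802 + 8*(1/50)) = sqrt(4802 + 4/25) = sqrt(120054/25) = sqrt(120054)/5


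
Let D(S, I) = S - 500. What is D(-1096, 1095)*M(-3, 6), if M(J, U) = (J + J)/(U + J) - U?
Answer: 12768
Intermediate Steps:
D(S, I) = -500 + S
M(J, U) = -U + 2*J/(J + U) (M(J, U) = (2*J)/(J + U) - U = 2*J/(J + U) - U = -U + 2*J/(J + U))
D(-1096, 1095)*M(-3, 6) = (-500 - 1096)*((-1*6**2 + 2*(-3) - 1*(-3)*6)/(-3 + 6)) = -1596*(-1*36 - 6 + 18)/3 = -532*(-36 - 6 + 18) = -532*(-24) = -1596*(-8) = 12768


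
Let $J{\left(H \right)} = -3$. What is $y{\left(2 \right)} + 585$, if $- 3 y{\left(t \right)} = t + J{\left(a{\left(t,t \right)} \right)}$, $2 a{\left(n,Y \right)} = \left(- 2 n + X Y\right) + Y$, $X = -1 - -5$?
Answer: $\frac{1756}{3} \approx 585.33$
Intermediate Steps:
$X = 4$ ($X = -1 + 5 = 4$)
$a{\left(n,Y \right)} = - n + \frac{5 Y}{2}$ ($a{\left(n,Y \right)} = \frac{\left(- 2 n + 4 Y\right) + Y}{2} = \frac{- 2 n + 5 Y}{2} = - n + \frac{5 Y}{2}$)
$y{\left(t \right)} = 1 - \frac{t}{3}$ ($y{\left(t \right)} = - \frac{t - 3}{3} = - \frac{-3 + t}{3} = 1 - \frac{t}{3}$)
$y{\left(2 \right)} + 585 = \left(1 - \frac{2}{3}\right) + 585 = \frac{1}{3} + 585 = \frac{1756}{3}$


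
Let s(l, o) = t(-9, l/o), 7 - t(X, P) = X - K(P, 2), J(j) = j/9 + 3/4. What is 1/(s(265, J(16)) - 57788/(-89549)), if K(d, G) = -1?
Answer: 89549/1401023 ≈ 0.063917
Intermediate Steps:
J(j) = ¾ + j/9 (J(j) = j*(⅑) + 3*(¼) = j/9 + ¾ = ¾ + j/9)
t(X, P) = 6 - X (t(X, P) = 7 - (X - 1*(-1)) = 7 - (X + 1) = 7 - (1 + X) = 7 + (-1 - X) = 6 - X)
s(l, o) = 15 (s(l, o) = 6 - 1*(-9) = 6 + 9 = 15)
1/(s(265, J(16)) - 57788/(-89549)) = 1/(15 - 57788/(-89549)) = 1/(15 - 57788*(-1/89549)) = 1/(15 + 57788/89549) = 1/(1401023/89549) = 89549/1401023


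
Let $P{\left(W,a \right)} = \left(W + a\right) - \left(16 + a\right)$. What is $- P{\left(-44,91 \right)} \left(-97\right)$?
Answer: $-5820$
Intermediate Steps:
$P{\left(W,a \right)} = -16 + W$
$- P{\left(-44,91 \right)} \left(-97\right) = - \left(-16 - 44\right) \left(-97\right) = - \left(-60\right) \left(-97\right) = \left(-1\right) 5820 = -5820$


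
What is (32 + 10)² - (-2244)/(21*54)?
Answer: 333770/189 ≈ 1766.0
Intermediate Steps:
(32 + 10)² - (-2244)/(21*54) = 42² - (-2244)/1134 = 1764 - (-2244)/1134 = 1764 - 1*(-374/189) = 1764 + 374/189 = 333770/189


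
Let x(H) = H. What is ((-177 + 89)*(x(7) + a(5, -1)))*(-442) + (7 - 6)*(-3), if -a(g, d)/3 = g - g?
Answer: 272269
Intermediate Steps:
a(g, d) = 0 (a(g, d) = -3*(g - g) = -3*0 = 0)
((-177 + 89)*(x(7) + a(5, -1)))*(-442) + (7 - 6)*(-3) = ((-177 + 89)*(7 + 0))*(-442) + (7 - 6)*(-3) = -88*7*(-442) + 1*(-3) = -616*(-442) - 3 = 272272 - 3 = 272269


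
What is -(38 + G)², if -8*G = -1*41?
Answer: -119025/64 ≈ -1859.8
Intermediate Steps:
G = 41/8 (G = -(-1)*41/8 = -⅛*(-41) = 41/8 ≈ 5.1250)
-(38 + G)² = -(38 + 41/8)² = -(345/8)² = -1*119025/64 = -119025/64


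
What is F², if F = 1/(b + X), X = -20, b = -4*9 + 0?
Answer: 1/3136 ≈ 0.00031888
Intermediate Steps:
b = -36 (b = -36 + 0 = -36)
F = -1/56 (F = 1/(-36 - 20) = 1/(-56) = -1/56 ≈ -0.017857)
F² = (-1/56)² = 1/3136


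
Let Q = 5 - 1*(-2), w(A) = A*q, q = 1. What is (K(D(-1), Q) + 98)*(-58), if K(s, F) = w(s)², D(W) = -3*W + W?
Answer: -5916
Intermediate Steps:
w(A) = A (w(A) = A*1 = A)
D(W) = -2*W
Q = 7 (Q = 5 + 2 = 7)
K(s, F) = s²
(K(D(-1), Q) + 98)*(-58) = ((-2*(-1))² + 98)*(-58) = (2² + 98)*(-58) = (4 + 98)*(-58) = 102*(-58) = -5916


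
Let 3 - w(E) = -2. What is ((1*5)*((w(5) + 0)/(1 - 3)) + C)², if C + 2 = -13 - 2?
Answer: 3481/4 ≈ 870.25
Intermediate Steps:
C = -17 (C = -2 + (-13 - 2) = -2 - 15 = -17)
w(E) = 5 (w(E) = 3 - 1*(-2) = 3 + 2 = 5)
((1*5)*((w(5) + 0)/(1 - 3)) + C)² = ((1*5)*((5 + 0)/(1 - 3)) - 17)² = (5*(5/(-2)) - 17)² = (5*(5*(-½)) - 17)² = (5*(-5/2) - 17)² = (-25/2 - 17)² = (-59/2)² = 3481/4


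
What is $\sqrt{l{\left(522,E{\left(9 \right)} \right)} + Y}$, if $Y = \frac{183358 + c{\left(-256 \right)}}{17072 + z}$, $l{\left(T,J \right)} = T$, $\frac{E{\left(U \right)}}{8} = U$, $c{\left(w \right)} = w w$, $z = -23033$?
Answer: $\frac{2 \sqrt{4266210207}}{5961} \approx 21.915$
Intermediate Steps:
$c{\left(w \right)} = w^{2}$
$E{\left(U \right)} = 8 U$
$Y = - \frac{248894}{5961}$ ($Y = \frac{183358 + \left(-256\right)^{2}}{17072 - 23033} = \frac{183358 + 65536}{-5961} = 248894 \left(- \frac{1}{5961}\right) = - \frac{248894}{5961} \approx -41.754$)
$\sqrt{l{\left(522,E{\left(9 \right)} \right)} + Y} = \sqrt{522 - \frac{248894}{5961}} = \sqrt{\frac{2862748}{5961}} = \frac{2 \sqrt{4266210207}}{5961}$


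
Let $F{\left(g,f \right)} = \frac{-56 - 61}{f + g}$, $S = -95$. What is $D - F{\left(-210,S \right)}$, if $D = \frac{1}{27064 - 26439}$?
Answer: $- \frac{14564}{38125} \approx -0.38201$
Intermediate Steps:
$F{\left(g,f \right)} = - \frac{117}{f + g}$
$D = \frac{1}{625} \approx 0.0016$
$D - F{\left(-210,S \right)} = \frac{1}{625} - - \frac{117}{-95 - 210} = \frac{1}{625} - - \frac{117}{-305} = \frac{1}{625} - \left(-117\right) \left(- \frac{1}{305}\right) = \frac{1}{625} - \frac{117}{305} = - \frac{14564}{38125}$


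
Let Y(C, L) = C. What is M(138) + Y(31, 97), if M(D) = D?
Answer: 169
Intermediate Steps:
M(138) + Y(31, 97) = 138 + 31 = 169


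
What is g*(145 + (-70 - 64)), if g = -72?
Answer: -792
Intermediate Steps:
g*(145 + (-70 - 64)) = -72*(145 + (-70 - 64)) = -72*(145 - 134) = -72*11 = -792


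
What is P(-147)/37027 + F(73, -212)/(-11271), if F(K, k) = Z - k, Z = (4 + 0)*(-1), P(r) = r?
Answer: -719881/32102409 ≈ -0.022425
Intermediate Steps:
Z = -4 (Z = 4*(-1) = -4)
F(K, k) = -4 - k
P(-147)/37027 + F(73, -212)/(-11271) = -147/37027 + (-4 - 1*(-212))/(-11271) = -147*1/37027 + (-4 + 212)*(-1/11271) = -147/37027 + 208*(-1/11271) = -147/37027 - 16/867 = -719881/32102409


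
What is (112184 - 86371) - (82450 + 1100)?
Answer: -57737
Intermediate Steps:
(112184 - 86371) - (82450 + 1100) = 25813 - 1*83550 = 25813 - 83550 = -57737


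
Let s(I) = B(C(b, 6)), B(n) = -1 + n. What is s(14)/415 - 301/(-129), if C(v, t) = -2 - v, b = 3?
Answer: 2887/1245 ≈ 2.3189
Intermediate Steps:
s(I) = -6 (s(I) = -1 + (-2 - 1*3) = -1 + (-2 - 3) = -1 - 5 = -6)
s(14)/415 - 301/(-129) = -6/415 - 301/(-129) = -6*1/415 - 301*(-1/129) = -6/415 + 7/3 = 2887/1245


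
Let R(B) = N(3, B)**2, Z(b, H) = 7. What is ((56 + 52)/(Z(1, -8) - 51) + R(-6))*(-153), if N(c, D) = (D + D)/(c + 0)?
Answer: -22797/11 ≈ -2072.5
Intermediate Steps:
N(c, D) = 2*D/c (N(c, D) = (2*D)/c = 2*D/c)
R(B) = 4*B**2/9 (R(B) = (2*B/3)**2 = 4*B**2/9)
((56 + 52)/(Z(1, -8) - 51) + R(-6))*(-153) = ((56 + 52)/(7 - 51) + (4/9)*(-6)**2)*(-153) = (108/(-44) + (4/9)*36)*(-153) = (108*(-1/44) + 16)*(-153) = (-27/11 + 16)*(-153) = (149/11)*(-153) = -22797/11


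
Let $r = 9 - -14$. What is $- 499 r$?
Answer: $-11477$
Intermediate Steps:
$r = 23$ ($r = 9 + 14 = 23$)
$- 499 r = \left(-499\right) 23 = -11477$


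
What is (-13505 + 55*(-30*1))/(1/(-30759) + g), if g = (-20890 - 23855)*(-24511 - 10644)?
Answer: -66593235/6912032742932 ≈ -9.6344e-6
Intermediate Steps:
g = 1573010475 (g = -44745*(-35155) = 1573010475)
(-13505 + 55*(-30*1))/(1/(-30759) + g) = (-13505 + 55*(-30*1))/(1/(-30759) + 1573010475) = (-13505 + 55*(-30))/(-1/30759 + 1573010475) = (-13505 - 1650)/(48384229200524/30759) = -15155*30759/48384229200524 = -66593235/6912032742932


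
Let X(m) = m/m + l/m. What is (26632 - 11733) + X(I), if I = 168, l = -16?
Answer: 312898/21 ≈ 14900.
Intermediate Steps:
X(m) = 1 - 16/m (X(m) = m/m - 16/m = 1 - 16/m)
(26632 - 11733) + X(I) = (26632 - 11733) + (-16 + 168)/168 = 14899 + (1/168)*152 = 14899 + 19/21 = 312898/21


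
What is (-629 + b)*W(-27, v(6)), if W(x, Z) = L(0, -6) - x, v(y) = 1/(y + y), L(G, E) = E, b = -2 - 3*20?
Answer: -14511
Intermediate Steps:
b = -62 (b = -2 - 60 = -62)
v(y) = 1/(2*y)
W(x, Z) = -6 - x
(-629 + b)*W(-27, v(6)) = (-629 - 62)*(-6 - 1*(-27)) = -691*(-6 + 27) = -691*21 = -14511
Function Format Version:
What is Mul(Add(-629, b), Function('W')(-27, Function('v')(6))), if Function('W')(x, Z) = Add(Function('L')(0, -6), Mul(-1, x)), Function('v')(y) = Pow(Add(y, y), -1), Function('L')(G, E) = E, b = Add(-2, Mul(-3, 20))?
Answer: -14511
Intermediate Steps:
b = -62 (b = Add(-2, -60) = -62)
Function('v')(y) = Mul(Rational(1, 2), Pow(y, -1)) (Function('v')(y) = Pow(Mul(2, y), -1) = Mul(Rational(1, 2), Pow(y, -1)))
Function('W')(x, Z) = Add(-6, Mul(-1, x))
Mul(Add(-629, b), Function('W')(-27, Function('v')(6))) = Mul(Add(-629, -62), Add(-6, Mul(-1, -27))) = Mul(-691, Add(-6, 27)) = Mul(-691, 21) = -14511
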